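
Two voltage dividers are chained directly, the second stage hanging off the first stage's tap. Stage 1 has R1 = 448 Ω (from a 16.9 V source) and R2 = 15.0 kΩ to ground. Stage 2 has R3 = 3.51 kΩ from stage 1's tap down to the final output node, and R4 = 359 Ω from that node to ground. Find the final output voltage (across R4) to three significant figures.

V_out ≈ 1.37 V

Stage 2 presents R3+R4 = 3869 Ω as a load on stage 1's tap.
Stage 1's lower leg becomes R2‖(R3+R4) = 3076 Ω, so V_mid = 16.9 × 3076/3524 = 14.75 V.
Stage 2 is itself unloaded: V_out = V_mid × R4/(R3+R4) = 14.75 × 359/3869 = 1.37 V.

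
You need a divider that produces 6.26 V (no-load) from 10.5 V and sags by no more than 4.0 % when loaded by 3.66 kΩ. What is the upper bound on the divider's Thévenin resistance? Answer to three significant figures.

R_th ≤ 152 Ω

Loading drop = R_th/(R_th + R_L) ≤ 0.0400, so R_th ≤ R_L · ε/(1−ε) = 3.66 kΩ × 0.0400/0.9600 = 152 Ω.
(Any R1, R2 with R2/(R1+R2) = 0.596 and R1‖R2 ≤ 152 Ω will meet the spec.)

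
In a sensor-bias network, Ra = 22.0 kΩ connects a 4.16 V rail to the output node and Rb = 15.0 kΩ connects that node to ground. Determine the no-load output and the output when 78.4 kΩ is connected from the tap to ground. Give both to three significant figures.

Open-circuit: V = 4.16 × 15.0/(22.0 + 15.0) = 1.69 V.
With the load, Rb becomes Rb‖R_L = 12.59 kΩ, so V = 4.16 × 12.59/34.59 = 1.51 V.

Unloaded: 1.69 V; loaded: 1.51 V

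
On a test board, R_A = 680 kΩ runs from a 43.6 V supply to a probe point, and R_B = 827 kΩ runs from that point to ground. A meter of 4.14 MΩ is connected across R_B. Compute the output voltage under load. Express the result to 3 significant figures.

The load sits in parallel with R_B: R_B‖R_L = (827 × 4140) / (827 + 4140) = 689.3 kΩ.
V_out = 43.6 × 689.3 / (680 + 689.3) = 43.6 × 689.3/1369 = 21.9 V.
(Unloaded it would have been 23.9 V.)

V_out ≈ 21.9 V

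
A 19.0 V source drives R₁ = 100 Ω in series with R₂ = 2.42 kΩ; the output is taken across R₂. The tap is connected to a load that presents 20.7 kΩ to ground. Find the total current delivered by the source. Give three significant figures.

R₂‖R_L = 2167 Ω, so the source sees R₁ + R₂‖R_L = 2267 Ω.
I = 19.0 V / 2267 Ω = 8.38 mA.

I ≈ 8.38 mA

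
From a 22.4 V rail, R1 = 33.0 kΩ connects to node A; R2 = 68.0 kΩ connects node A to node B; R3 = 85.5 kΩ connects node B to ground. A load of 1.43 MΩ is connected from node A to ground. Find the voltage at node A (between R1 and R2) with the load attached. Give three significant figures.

Below node A the series string R2+R3 = 153.5 kΩ sits in parallel with the 1430 kΩ load: 138.6 kΩ.
V_A = 22.4 × 138.6/(33.0 + 138.6) = 18.1 V.

V ≈ 18.1 V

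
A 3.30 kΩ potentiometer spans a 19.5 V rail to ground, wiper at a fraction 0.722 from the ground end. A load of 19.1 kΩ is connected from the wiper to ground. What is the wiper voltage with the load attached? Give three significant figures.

V ≈ 13.6 V

The wiper splits the pot into (1−α)R = 917.4 Ω above and αR = 2383 Ω below.
Lower section ‖ load = 2118 Ω.
V_wiper = 19.5 × 2118/(917.4 + 2118) = 13.6 V.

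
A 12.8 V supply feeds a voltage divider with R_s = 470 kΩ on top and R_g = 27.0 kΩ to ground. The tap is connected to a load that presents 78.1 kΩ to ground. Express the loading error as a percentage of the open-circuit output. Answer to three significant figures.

24.6 %

The divider's output (Thévenin) resistance is R_s‖R_g = 25.53 kΩ.
Fractional drop under load = R_th/(R_th + R_L) = 25.53 / (25.53 + 78.1) = 0.2464.
So the output falls by 24.6 %.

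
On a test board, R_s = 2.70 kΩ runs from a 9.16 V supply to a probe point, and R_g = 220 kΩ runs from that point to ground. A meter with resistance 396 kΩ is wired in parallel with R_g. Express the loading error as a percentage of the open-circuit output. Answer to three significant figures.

The divider's output (Thévenin) resistance is R_s‖R_g = 2.667 kΩ.
Fractional drop under load = R_th/(R_th + R_L) = 2.667 / (2.667 + 396) = 0.006690.
So the output falls by 0.669 %.

0.669 %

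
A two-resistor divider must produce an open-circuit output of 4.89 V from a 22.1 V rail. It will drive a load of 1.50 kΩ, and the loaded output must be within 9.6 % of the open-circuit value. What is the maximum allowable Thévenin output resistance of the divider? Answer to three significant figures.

Loading drop = R_th/(R_th + R_L) ≤ 0.0960, so R_th ≤ R_L · ε/(1−ε) = 1.50 kΩ × 0.0960/0.9040 = 159 Ω.
(Any R1, R2 with R2/(R1+R2) = 0.221 and R1‖R2 ≤ 159 Ω will meet the spec.)

R_th ≤ 159 Ω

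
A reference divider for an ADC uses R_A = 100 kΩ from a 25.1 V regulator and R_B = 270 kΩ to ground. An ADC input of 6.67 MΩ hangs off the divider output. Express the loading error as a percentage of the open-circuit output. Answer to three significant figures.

1.08 %

The divider's output (Thévenin) resistance is R_A‖R_B = 72.97 kΩ.
Fractional drop under load = R_th/(R_th + R_L) = 72.97 / (72.97 + 6670) = 0.01082.
So the output falls by 1.08 %.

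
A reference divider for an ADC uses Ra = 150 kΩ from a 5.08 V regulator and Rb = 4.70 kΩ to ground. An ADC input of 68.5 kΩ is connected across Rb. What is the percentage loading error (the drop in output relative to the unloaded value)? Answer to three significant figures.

6.24 %

The divider's output (Thévenin) resistance is Ra‖Rb = 4.557 kΩ.
Fractional drop under load = R_th/(R_th + R_L) = 4.557 / (4.557 + 68.5) = 0.06238.
So the output falls by 6.24 %.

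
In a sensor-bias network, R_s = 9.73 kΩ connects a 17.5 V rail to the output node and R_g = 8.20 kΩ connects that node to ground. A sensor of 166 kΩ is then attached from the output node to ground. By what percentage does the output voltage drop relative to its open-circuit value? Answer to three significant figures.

The divider's output (Thévenin) resistance is R_s‖R_g = 4.450 kΩ.
Fractional drop under load = R_th/(R_th + R_L) = 4.450 / (4.450 + 166) = 0.02611.
So the output falls by 2.61 %.

2.61 %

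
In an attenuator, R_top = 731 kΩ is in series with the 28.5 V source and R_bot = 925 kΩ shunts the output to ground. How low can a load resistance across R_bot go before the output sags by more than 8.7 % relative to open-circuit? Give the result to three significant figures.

R_L(min) ≈ 4.28 MΩ

Output resistance R_th = R_top‖R_bot = (731 × 925)/1656 = 408.3 kΩ.
The fractional drop is R_th/(R_th + R_L); requiring this ≤ 0.0870 gives R_L ≥ R_th(1/0.0870 − 1) = 408.3 × 10.49 = 4.28 MΩ.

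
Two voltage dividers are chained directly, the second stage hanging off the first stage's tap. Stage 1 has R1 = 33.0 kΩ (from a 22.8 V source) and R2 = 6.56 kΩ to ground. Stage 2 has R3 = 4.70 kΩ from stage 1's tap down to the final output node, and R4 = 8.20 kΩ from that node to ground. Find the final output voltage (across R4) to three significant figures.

Stage 2 presents R3+R4 = 12.90 kΩ as a load on stage 1's tap.
Stage 1's lower leg becomes R2‖(R3+R4) = 4.349 kΩ, so V_mid = 22.8 × 4.349/37.35 = 2.655 V.
Stage 2 is itself unloaded: V_out = V_mid × R4/(R3+R4) = 2.655 × 8.20/12.90 = 1.69 V.

V_out ≈ 1.69 V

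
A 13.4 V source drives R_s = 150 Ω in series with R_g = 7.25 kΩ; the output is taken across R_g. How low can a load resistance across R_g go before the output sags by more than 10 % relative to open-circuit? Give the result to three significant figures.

Output resistance R_th = R_s‖R_g = (150 × 7250)/7400 = 147.0 Ω.
The fractional drop is R_th/(R_th + R_L); requiring this ≤ 0.100 gives R_L ≥ R_th(1/0.100 − 1) = 147.0 × 9.000 = 1.32 kΩ.

R_L(min) ≈ 1.32 kΩ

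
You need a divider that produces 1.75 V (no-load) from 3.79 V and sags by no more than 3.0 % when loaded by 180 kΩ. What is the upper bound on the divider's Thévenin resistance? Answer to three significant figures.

Loading drop = R_th/(R_th + R_L) ≤ 0.0300, so R_th ≤ R_L · ε/(1−ε) = 180 kΩ × 0.0300/0.9700 = 5.57 kΩ.

R_th ≤ 5.57 kΩ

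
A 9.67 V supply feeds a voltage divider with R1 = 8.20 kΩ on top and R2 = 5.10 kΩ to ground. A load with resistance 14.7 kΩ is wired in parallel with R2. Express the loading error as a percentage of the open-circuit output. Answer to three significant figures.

Unloaded V = 9.67 × 5.10/13.30 = 3.708 V.
Loaded: R2‖R_L = 3.786 kΩ, giving V = 9.67 × 3.786/11.99 = 3.055 V.
Drop = (3.708 − 3.055) / 3.708 = 17.6 %.

17.6 %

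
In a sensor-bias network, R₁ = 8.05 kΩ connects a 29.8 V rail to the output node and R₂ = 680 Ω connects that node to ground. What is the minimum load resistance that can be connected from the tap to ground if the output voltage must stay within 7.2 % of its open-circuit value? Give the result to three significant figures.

Output resistance R_th = R₁‖R₂ = (8050 × 680)/8730 = 627.0 Ω.
The fractional drop is R_th/(R_th + R_L); requiring this ≤ 0.0720 gives R_L ≥ R_th(1/0.0720 − 1) = 627.0 × 12.89 = 8.08 kΩ.

R_L(min) ≈ 8.08 kΩ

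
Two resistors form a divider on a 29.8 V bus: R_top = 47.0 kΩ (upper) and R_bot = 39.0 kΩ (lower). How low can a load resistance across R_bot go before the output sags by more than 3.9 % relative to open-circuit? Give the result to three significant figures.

R_L(min) ≈ 525 kΩ

Output resistance R_th = R_top‖R_bot = (47.0 × 39.0)/86.00 = 21.31 kΩ.
The fractional drop is R_th/(R_th + R_L); requiring this ≤ 0.0390 gives R_L ≥ R_th(1/0.0390 − 1) = 21.31 × 24.64 = 525 kΩ.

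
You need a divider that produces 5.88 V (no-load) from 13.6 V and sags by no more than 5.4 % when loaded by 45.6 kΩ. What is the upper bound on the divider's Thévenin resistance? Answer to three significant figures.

R_th ≤ 2.60 kΩ

Loading drop = R_th/(R_th + R_L) ≤ 0.0540, so R_th ≤ R_L · ε/(1−ε) = 45.6 kΩ × 0.0540/0.9460 = 2.60 kΩ.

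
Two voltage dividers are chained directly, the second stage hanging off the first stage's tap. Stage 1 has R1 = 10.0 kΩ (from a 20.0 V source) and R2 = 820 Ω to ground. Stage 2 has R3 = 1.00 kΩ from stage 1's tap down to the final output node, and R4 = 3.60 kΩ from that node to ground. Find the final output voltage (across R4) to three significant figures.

V_out ≈ 1.02 V

Stage 2 presents R3+R4 = 4600 Ω as a load on stage 1's tap.
Stage 1's lower leg becomes R2‖(R3+R4) = 695.9 Ω, so V_mid = 20.0 × 695.9/10700 = 1.301 V.
Stage 2 is itself unloaded: V_out = V_mid × R4/(R3+R4) = 1.301 × 3600/4600 = 1.02 V.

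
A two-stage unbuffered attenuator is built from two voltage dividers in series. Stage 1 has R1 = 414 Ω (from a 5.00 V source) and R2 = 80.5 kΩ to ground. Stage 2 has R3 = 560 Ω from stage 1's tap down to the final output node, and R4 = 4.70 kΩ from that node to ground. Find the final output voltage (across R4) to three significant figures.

Stage 2 presents R3+R4 = 5260 Ω as a load on stage 1's tap.
Stage 1's lower leg becomes R2‖(R3+R4) = 4937 Ω, so V_mid = 5.00 × 4937/5351 = 4.613 V.
Stage 2 is itself unloaded: V_out = V_mid × R4/(R3+R4) = 4.613 × 4700/5260 = 4.12 V.

V_out ≈ 4.12 V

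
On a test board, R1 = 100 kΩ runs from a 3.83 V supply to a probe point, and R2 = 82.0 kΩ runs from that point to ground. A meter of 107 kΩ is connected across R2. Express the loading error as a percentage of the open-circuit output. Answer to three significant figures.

Unloaded V = 3.83 × 82.0/182.0 = 1.726 V.
Loaded: R2‖R_L = 46.42 kΩ, giving V = 3.83 × 46.42/146.4 = 1.214 V.
Drop = (1.726 − 1.214) / 1.726 = 29.6 %.

29.6 %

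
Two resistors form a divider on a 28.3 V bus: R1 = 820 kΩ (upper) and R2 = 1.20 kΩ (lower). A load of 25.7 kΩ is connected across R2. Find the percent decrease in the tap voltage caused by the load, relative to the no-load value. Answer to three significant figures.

4.45 %

The divider's output (Thévenin) resistance is R1‖R2 = 1.198 kΩ.
Fractional drop under load = R_th/(R_th + R_L) = 1.198 / (1.198 + 25.7) = 0.04455.
So the output falls by 4.45 %.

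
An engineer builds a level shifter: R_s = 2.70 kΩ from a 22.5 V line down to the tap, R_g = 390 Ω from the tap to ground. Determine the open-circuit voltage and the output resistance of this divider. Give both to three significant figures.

V_th = 2.84 V, R_th = 341 Ω

V_th is the open-circuit tap voltage: 22.5 × 390/(2700 + 390) = 2.84 V.
With the supply zeroed, R_s and R_g appear in parallel from the tap: R_th = R_s‖R_g = (2700 × 390)/3090 = 341 Ω.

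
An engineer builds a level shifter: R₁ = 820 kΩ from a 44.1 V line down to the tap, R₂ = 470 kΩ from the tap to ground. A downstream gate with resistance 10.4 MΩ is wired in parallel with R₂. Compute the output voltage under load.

V_out ≈ 15.6 V

The load sits in parallel with R₂: R₂‖R_L = (470 × 10400) / (470 + 10400) = 449.7 kΩ.
V_out = 44.1 × 449.7 / (820 + 449.7) = 44.1 × 449.7/1270 = 15.6 V.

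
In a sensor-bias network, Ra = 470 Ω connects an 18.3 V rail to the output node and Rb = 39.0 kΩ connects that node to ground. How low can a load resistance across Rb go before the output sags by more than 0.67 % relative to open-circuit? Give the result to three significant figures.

Output resistance R_th = Ra‖Rb = (470 × 39000)/39470 = 464.4 Ω.
The fractional drop is R_th/(R_th + R_L); requiring this ≤ 0.00670 gives R_L ≥ R_th(1/0.00670 − 1) = 464.4 × 148.3 = 68.8 kΩ.

R_L(min) ≈ 68.8 kΩ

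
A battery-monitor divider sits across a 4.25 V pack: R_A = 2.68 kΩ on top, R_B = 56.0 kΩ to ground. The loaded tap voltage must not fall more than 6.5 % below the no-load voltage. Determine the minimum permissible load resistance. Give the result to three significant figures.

Output resistance R_th = R_A‖R_B = (2.68 × 56.0)/58.68 = 2.558 kΩ.
The fractional drop is R_th/(R_th + R_L); requiring this ≤ 0.0650 gives R_L ≥ R_th(1/0.0650 − 1) = 2.558 × 14.38 = 36.8 kΩ.

R_L(min) ≈ 36.8 kΩ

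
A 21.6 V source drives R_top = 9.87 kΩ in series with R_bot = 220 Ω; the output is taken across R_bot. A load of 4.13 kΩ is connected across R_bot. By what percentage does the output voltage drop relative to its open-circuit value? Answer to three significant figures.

The divider's output (Thévenin) resistance is R_top‖R_bot = 215.2 Ω.
Fractional drop under load = R_th/(R_th + R_L) = 215.2 / (215.2 + 4130) = 0.04953.
So the output falls by 4.95 %.

4.95 %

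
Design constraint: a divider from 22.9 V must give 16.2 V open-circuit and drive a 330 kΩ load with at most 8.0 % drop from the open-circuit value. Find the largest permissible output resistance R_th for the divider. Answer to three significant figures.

Loading drop = R_th/(R_th + R_L) ≤ 0.0800, so R_th ≤ R_L · ε/(1−ε) = 330 kΩ × 0.0800/0.9200 = 28.7 kΩ.
(Any R1, R2 with R2/(R1+R2) = 0.707 and R1‖R2 ≤ 28.7 kΩ will meet the spec.)

R_th ≤ 28.7 kΩ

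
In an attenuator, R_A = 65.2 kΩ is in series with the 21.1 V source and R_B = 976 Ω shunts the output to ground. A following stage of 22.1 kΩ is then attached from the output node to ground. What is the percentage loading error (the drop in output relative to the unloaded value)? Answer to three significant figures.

4.17 %

The divider's output (Thévenin) resistance is R_A‖R_B = 961.6 Ω.
Fractional drop under load = R_th/(R_th + R_L) = 961.6 / (961.6 + 22100) = 0.04170.
So the output falls by 4.17 %.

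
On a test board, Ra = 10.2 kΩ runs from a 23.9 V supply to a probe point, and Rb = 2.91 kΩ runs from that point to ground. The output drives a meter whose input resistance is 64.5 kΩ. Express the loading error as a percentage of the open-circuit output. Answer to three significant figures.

3.39 %

The divider's output (Thévenin) resistance is Ra‖Rb = 2.264 kΩ.
Fractional drop under load = R_th/(R_th + R_L) = 2.264 / (2.264 + 64.5) = 0.03391.
So the output falls by 3.39 %.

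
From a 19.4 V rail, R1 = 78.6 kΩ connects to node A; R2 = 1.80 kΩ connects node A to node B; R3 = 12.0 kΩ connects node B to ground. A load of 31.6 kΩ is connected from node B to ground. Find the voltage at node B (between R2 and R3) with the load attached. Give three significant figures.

V ≈ 1.89 V

At node B, R3 is in parallel with the load: R3‖R_L = 8.697 kΩ.
Below node A the resistance is R2 + (R3‖R_L) = 10.50 kΩ, so V_A = 19.4 × 10.50/89.10 = 2.286 V.
Then V_B = V_A × (R3‖R_L)/(R2 + R3‖R_L) = 2.286 × 8.697/10.50 = 1.89 V.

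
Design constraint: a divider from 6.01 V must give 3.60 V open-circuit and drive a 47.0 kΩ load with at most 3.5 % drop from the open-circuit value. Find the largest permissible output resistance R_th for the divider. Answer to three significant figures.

R_th ≤ 1.70 kΩ

Loading drop = R_th/(R_th + R_L) ≤ 0.0350, so R_th ≤ R_L · ε/(1−ε) = 47.0 kΩ × 0.0350/0.9650 = 1.70 kΩ.
(Any R1, R2 with R2/(R1+R2) = 0.599 and R1‖R2 ≤ 1.70 kΩ will meet the spec.)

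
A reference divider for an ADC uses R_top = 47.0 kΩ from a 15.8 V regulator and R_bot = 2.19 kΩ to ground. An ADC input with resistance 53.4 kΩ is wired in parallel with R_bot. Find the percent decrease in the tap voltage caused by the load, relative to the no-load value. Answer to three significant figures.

3.77 %

The divider's output (Thévenin) resistance is R_top‖R_bot = 2.092 kΩ.
Fractional drop under load = R_th/(R_th + R_L) = 2.092 / (2.092 + 53.4) = 0.03771.
So the output falls by 3.77 %.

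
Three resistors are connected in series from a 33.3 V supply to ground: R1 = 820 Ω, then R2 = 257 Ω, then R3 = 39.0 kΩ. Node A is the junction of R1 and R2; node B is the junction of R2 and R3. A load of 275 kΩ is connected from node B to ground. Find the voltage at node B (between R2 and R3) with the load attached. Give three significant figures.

V ≈ 32.3 V

At node B, R3 is in parallel with the load: R3‖R_L = 34160 Ω.
Below node A the resistance is R2 + (R3‖R_L) = 34410 Ω, so V_A = 33.3 × 34410/35230 = 32.52 V.
Then V_B = V_A × (R3‖R_L)/(R2 + R3‖R_L) = 32.52 × 34160/34410 = 32.3 V.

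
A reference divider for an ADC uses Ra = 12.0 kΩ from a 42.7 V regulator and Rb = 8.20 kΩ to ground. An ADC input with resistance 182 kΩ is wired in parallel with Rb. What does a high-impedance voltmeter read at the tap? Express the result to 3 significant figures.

V_out ≈ 16.9 V

The load sits in parallel with Rb: Rb‖R_L = (8.20 × 182) / (8.20 + 182) = 7.846 kΩ.
V_out = 42.7 × 7.846 / (12.0 + 7.846) = 42.7 × 7.846/19.85 = 16.9 V.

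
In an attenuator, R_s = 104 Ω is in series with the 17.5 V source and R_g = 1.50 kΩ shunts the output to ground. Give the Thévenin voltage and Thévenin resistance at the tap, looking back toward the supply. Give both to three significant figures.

V_th is the open-circuit tap voltage: 17.5 × 1500/(104 + 1500) = 16.4 V.
With the supply zeroed, R_s and R_g appear in parallel from the tap: R_th = R_s‖R_g = (104 × 1500)/1604 = 97.3 Ω.

V_th = 16.4 V, R_th = 97.3 Ω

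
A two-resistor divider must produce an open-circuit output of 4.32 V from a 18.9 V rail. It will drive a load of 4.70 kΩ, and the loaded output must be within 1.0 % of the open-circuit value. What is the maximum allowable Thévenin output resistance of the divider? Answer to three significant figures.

Loading drop = R_th/(R_th + R_L) ≤ 0.0100, so R_th ≤ R_L · ε/(1−ε) = 4.70 kΩ × 0.0100/0.9900 = 47.5 Ω.

R_th ≤ 47.5 Ω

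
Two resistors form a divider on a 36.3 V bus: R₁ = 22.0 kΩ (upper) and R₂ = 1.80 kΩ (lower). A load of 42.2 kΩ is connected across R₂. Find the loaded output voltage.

The load sits in parallel with R₂: R₂‖R_L = (1.80 × 42.2) / (1.80 + 42.2) = 1.726 kΩ.
V_out = 36.3 × 1.726 / (22.0 + 1.726) = 36.3 × 1.726/23.73 = 2.64 V.
(Unloaded it would have been 2.75 V.)

V_out ≈ 2.64 V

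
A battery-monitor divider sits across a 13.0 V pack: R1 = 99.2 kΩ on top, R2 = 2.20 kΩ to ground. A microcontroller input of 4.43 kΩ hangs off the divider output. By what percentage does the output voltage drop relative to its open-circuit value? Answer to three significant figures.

The divider's output (Thévenin) resistance is R1‖R2 = 2.152 kΩ.
Fractional drop under load = R_th/(R_th + R_L) = 2.152 / (2.152 + 4.43) = 0.3270.
So the output falls by 32.7 %.

32.7 %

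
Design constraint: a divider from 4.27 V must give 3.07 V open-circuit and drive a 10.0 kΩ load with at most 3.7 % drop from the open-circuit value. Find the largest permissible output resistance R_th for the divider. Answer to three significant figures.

Loading drop = R_th/(R_th + R_L) ≤ 0.0370, so R_th ≤ R_L · ε/(1−ε) = 10.0 kΩ × 0.0370/0.9630 = 384 Ω.

R_th ≤ 384 Ω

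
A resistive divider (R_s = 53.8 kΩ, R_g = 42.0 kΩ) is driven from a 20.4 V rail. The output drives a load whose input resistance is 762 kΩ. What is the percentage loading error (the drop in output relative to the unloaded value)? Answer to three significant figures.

3.00 %

The divider's output (Thévenin) resistance is R_s‖R_g = 23.59 kΩ.
Fractional drop under load = R_th/(R_th + R_L) = 23.59 / (23.59 + 762) = 0.03002.
So the output falls by 3.00 %.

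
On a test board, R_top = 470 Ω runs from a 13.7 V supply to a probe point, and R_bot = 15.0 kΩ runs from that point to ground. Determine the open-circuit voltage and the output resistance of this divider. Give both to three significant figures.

V_th is the open-circuit tap voltage: 13.7 × 15000/(470 + 15000) = 13.3 V.
With the supply zeroed, R_top and R_bot appear in parallel from the tap: R_th = R_top‖R_bot = (470 × 15000)/15470 = 456 Ω.

V_th = 13.3 V, R_th = 456 Ω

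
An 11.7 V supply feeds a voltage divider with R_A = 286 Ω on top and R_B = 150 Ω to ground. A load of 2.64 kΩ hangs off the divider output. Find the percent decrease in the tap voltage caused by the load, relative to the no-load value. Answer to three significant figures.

The divider's output (Thévenin) resistance is R_A‖R_B = 98.39 Ω.
Fractional drop under load = R_th/(R_th + R_L) = 98.39 / (98.39 + 2640) = 0.03593.
So the output falls by 3.59 %.

3.59 %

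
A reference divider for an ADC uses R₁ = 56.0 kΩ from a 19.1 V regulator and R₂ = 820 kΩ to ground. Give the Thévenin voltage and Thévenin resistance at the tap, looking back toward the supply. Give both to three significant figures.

V_th = 17.9 V, R_th = 52.4 kΩ

V_th is the open-circuit tap voltage: 19.1 × 820/(56.0 + 820) = 17.9 V.
With the supply zeroed, R₁ and R₂ appear in parallel from the tap: R_th = R₁‖R₂ = (56.0 × 820)/876.0 = 52.4 kΩ.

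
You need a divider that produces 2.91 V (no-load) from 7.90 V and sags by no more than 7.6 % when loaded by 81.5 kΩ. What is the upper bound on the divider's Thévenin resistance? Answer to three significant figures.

R_th ≤ 6.70 kΩ

Loading drop = R_th/(R_th + R_L) ≤ 0.0760, so R_th ≤ R_L · ε/(1−ε) = 81.5 kΩ × 0.0760/0.9240 = 6.70 kΩ.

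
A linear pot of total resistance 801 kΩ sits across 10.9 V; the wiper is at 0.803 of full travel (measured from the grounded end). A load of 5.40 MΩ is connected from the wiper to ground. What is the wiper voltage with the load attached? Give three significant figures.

V ≈ 8.55 V

The wiper splits the pot into (1−α)R = 157.8 kΩ above and αR = 643.2 kΩ below.
Lower section ‖ load = 574.7 kΩ.
V_wiper = 10.9 × 574.7/(157.8 + 574.7) = 8.55 V.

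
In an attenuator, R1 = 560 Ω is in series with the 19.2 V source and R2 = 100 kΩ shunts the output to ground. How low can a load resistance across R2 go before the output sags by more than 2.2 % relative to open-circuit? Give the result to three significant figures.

Output resistance R_th = R1‖R2 = (560 × 100000)/100600 = 556.9 Ω.
The fractional drop is R_th/(R_th + R_L); requiring this ≤ 0.0220 gives R_L ≥ R_th(1/0.0220 − 1) = 556.9 × 44.45 = 24.8 kΩ.

R_L(min) ≈ 24.8 kΩ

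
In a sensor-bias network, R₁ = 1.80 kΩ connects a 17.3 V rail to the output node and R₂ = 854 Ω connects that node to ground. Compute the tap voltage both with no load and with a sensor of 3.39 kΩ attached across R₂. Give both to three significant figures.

Open-circuit: V = 17.3 × 854/(1800 + 854) = 5.57 V.
With the load, R₂ becomes R₂‖R_L = 682.2 Ω, so V = 17.3 × 682.2/2482 = 4.75 V.

Unloaded: 5.57 V; loaded: 4.75 V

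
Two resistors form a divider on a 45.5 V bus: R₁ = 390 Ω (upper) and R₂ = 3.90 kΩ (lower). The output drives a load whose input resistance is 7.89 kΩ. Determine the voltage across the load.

The load sits in parallel with R₂: R₂‖R_L = (3900 × 7890) / (3900 + 7890) = 2610 Ω.
V_out = 45.5 × 2610 / (390 + 2610) = 45.5 × 2610/3000 = 39.6 V.
(Unloaded it would have been 41.4 V.)

V_out ≈ 39.6 V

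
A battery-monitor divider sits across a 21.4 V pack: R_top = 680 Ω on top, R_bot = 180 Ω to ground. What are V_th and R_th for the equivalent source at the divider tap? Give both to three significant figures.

V_th = 4.48 V, R_th = 142 Ω

V_th is the open-circuit tap voltage: 21.4 × 180/(680 + 180) = 4.48 V.
With the supply zeroed, R_top and R_bot appear in parallel from the tap: R_th = R_top‖R_bot = (680 × 180)/860.0 = 142 Ω.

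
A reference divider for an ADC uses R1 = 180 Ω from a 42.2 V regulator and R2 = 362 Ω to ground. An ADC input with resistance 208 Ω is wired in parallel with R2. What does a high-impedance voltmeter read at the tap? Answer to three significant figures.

The load sits in parallel with R2: R2‖R_L = (362 × 208) / (362 + 208) = 132.1 Ω.
V_out = 42.2 × 132.1 / (180 + 132.1) = 42.2 × 132.1/312.1 = 17.9 V.

V_out ≈ 17.9 V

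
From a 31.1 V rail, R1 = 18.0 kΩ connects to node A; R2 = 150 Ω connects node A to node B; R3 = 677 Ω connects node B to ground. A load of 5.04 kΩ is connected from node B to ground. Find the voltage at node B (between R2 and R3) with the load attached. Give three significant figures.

V ≈ 0.990 V

At node B, R3 is in parallel with the load: R3‖R_L = 596.8 Ω.
Below node A the resistance is R2 + (R3‖R_L) = 746.8 Ω, so V_A = 31.1 × 746.8/18750 = 1.239 V.
Then V_B = V_A × (R3‖R_L)/(R2 + R3‖R_L) = 1.239 × 596.8/746.8 = 0.990 V.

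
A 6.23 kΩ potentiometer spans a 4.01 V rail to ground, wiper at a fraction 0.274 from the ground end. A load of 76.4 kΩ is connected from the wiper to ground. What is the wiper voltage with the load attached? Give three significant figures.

V ≈ 1.08 V

The wiper splits the pot into (1−α)R = 4.523 kΩ above and αR = 1.707 kΩ below.
Lower section ‖ load = 1.670 kΩ.
V_wiper = 4.01 × 1.670/(4.523 + 1.670) = 1.08 V.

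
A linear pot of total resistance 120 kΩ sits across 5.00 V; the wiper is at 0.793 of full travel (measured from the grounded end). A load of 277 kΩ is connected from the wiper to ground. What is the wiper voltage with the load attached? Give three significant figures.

The wiper splits the pot into (1−α)R = 24.84 kΩ above and αR = 95.16 kΩ below.
Lower section ‖ load = 70.83 kΩ.
V_wiper = 5.00 × 70.83/(24.84 + 70.83) = 3.70 V.

V ≈ 3.70 V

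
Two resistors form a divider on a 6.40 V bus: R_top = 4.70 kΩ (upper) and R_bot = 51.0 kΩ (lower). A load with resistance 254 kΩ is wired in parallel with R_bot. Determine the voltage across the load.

V_out ≈ 5.76 V

The load sits in parallel with R_bot: R_bot‖R_L = (51.0 × 254) / (51.0 + 254) = 42.47 kΩ.
V_out = 6.40 × 42.47 / (4.70 + 42.47) = 6.40 × 42.47/47.17 = 5.76 V.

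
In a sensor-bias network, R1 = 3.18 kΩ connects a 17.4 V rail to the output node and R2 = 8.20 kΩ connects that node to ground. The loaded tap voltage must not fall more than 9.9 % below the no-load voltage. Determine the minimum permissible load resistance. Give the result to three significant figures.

R_L(min) ≈ 20.9 kΩ

Output resistance R_th = R1‖R2 = (3.18 × 8.20)/11.38 = 2.291 kΩ.
The fractional drop is R_th/(R_th + R_L); requiring this ≤ 0.0990 gives R_L ≥ R_th(1/0.0990 − 1) = 2.291 × 9.101 = 20.9 kΩ.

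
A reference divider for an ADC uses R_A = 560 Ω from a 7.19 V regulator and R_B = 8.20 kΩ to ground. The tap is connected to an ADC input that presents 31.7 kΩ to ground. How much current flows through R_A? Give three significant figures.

R_B‖R_L = 6515 Ω, so the source sees R_A + R_B‖R_L = 7075 Ω.
I = 7.19 V / 7075 Ω = 1.02 mA.

I ≈ 1.02 mA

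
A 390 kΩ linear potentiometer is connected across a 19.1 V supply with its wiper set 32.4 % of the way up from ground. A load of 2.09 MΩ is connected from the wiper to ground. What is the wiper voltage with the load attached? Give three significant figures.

The wiper splits the pot into (1−α)R = 263.6 kΩ above and αR = 126.4 kΩ below.
Lower section ‖ load = 119.2 kΩ.
V_wiper = 19.1 × 119.2/(263.6 + 119.2) = 5.95 V.

V ≈ 5.95 V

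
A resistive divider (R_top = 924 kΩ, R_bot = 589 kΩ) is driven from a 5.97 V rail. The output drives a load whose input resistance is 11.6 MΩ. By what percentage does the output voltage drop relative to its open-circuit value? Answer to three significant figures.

3.01 %

The divider's output (Thévenin) resistance is R_top‖R_bot = 359.7 kΩ.
Fractional drop under load = R_th/(R_th + R_L) = 359.7 / (359.7 + 11600) = 0.03008.
So the output falls by 3.01 %.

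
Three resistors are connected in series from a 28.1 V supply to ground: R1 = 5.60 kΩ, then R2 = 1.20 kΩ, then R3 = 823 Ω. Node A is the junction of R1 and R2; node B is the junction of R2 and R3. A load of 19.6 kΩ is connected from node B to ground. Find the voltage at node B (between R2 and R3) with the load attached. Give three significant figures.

At node B, R3 is in parallel with the load: R3‖R_L = 789.8 Ω.
Below node A the resistance is R2 + (R3‖R_L) = 1990 Ω, so V_A = 28.1 × 1990/7590 = 7.367 V.
Then V_B = V_A × (R3‖R_L)/(R2 + R3‖R_L) = 7.367 × 789.8/1990 = 2.92 V.

V ≈ 2.92 V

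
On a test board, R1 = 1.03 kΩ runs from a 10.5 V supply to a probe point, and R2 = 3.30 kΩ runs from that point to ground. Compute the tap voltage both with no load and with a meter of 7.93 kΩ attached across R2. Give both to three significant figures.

Unloaded: 8.00 V; loaded: 7.28 V

Open-circuit: V = 10.5 × 3.30/(1.03 + 3.30) = 8.00 V.
With the load, R2 becomes R2‖R_L = 2.330 kΩ, so V = 10.5 × 2.330/3.360 = 7.28 V.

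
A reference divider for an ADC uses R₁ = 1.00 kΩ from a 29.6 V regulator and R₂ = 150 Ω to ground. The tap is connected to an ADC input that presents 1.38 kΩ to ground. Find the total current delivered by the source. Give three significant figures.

I ≈ 26.1 mA

R₂‖R_L = 135.3 Ω, so the source sees R₁ + R₂‖R_L = 1135 Ω.
I = 29.6 V / 1135 Ω = 26.1 mA.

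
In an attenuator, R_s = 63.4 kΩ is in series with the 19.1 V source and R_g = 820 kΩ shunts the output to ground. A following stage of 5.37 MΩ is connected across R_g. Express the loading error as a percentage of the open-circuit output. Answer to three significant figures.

1.08 %

The divider's output (Thévenin) resistance is R_s‖R_g = 58.85 kΩ.
Fractional drop under load = R_th/(R_th + R_L) = 58.85 / (58.85 + 5370) = 0.01084.
So the output falls by 1.08 %.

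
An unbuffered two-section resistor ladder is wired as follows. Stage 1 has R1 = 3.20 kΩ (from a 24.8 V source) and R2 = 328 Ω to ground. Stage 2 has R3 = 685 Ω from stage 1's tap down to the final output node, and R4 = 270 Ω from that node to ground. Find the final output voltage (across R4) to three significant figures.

V_out ≈ 0.497 V

Stage 2 presents R3+R4 = 955.0 Ω as a load on stage 1's tap.
Stage 1's lower leg becomes R2‖(R3+R4) = 244.1 Ω, so V_mid = 24.8 × 244.1/3444 = 1.758 V.
Stage 2 is itself unloaded: V_out = V_mid × R4/(R3+R4) = 1.758 × 270/955.0 = 0.497 V.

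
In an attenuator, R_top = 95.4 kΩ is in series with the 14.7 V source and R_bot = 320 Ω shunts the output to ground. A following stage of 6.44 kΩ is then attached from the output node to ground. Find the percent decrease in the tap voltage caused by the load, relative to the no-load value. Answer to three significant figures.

4.72 %

The divider's output (Thévenin) resistance is R_top‖R_bot = 318.9 Ω.
Fractional drop under load = R_th/(R_th + R_L) = 318.9 / (318.9 + 6440) = 0.04719.
So the output falls by 4.72 %.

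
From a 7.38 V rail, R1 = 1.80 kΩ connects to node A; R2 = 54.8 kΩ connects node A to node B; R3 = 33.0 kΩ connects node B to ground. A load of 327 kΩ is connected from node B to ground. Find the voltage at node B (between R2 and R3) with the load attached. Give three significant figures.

V ≈ 2.56 V

At node B, R3 is in parallel with the load: R3‖R_L = 29.98 kΩ.
Below node A the resistance is R2 + (R3‖R_L) = 84.78 kΩ, so V_A = 7.38 × 84.78/86.58 = 7.227 V.
Then V_B = V_A × (R3‖R_L)/(R2 + R3‖R_L) = 7.227 × 29.98/84.78 = 2.56 V.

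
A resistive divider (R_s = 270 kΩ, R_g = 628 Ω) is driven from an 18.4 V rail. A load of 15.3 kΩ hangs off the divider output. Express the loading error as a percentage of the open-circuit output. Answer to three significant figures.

3.93 %

The divider's output (Thévenin) resistance is R_s‖R_g = 626.5 Ω.
Fractional drop under load = R_th/(R_th + R_L) = 626.5 / (626.5 + 15300) = 0.03934.
So the output falls by 3.93 %.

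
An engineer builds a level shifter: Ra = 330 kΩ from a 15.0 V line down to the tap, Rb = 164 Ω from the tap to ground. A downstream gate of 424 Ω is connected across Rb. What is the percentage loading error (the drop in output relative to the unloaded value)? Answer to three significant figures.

Unloaded V = 15.0 × 164/330200 = 0.007451 V.
Loaded: Rb‖R_L = 118.3 Ω, giving V = 15.0 × 118.3/330100 = 0.005373 V.
Drop = (0.007451 − 0.005373) / 0.007451 = 27.9 %.

27.9 %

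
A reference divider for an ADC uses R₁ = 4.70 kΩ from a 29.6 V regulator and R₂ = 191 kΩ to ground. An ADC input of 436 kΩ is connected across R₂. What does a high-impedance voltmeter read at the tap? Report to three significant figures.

V_out ≈ 28.6 V

The load sits in parallel with R₂: R₂‖R_L = (191 × 436) / (191 + 436) = 132.8 kΩ.
V_out = 29.6 × 132.8 / (4.70 + 132.8) = 29.6 × 132.8/137.5 = 28.6 V.
(Unloaded it would have been 28.9 V.)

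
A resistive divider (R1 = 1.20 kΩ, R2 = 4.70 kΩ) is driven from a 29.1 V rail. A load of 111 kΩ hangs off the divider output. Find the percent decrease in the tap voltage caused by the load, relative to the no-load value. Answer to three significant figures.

The divider's output (Thévenin) resistance is R1‖R2 = 0.9559 kΩ.
Fractional drop under load = R_th/(R_th + R_L) = 0.9559 / (0.9559 + 111) = 0.008538.
So the output falls by 0.854 %.

0.854 %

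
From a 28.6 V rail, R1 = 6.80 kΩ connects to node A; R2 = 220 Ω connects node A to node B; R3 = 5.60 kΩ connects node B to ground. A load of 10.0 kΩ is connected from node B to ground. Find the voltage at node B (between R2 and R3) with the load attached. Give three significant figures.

V ≈ 9.68 V

At node B, R3 is in parallel with the load: R3‖R_L = 3590 Ω.
Below node A the resistance is R2 + (R3‖R_L) = 3810 Ω, so V_A = 28.6 × 3810/10610 = 10.27 V.
Then V_B = V_A × (R3‖R_L)/(R2 + R3‖R_L) = 10.27 × 3590/3810 = 9.68 V.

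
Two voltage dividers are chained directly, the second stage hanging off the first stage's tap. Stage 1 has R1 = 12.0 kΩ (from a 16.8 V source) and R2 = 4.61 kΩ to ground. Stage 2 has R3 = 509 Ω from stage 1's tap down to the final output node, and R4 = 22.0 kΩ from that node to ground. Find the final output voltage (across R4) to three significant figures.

Stage 2 presents R3+R4 = 22510 Ω as a load on stage 1's tap.
Stage 1's lower leg becomes R2‖(R3+R4) = 3826 Ω, so V_mid = 16.8 × 3826/15830 = 4.062 V.
Stage 2 is itself unloaded: V_out = V_mid × R4/(R3+R4) = 4.062 × 22000/22510 = 3.97 V.

V_out ≈ 3.97 V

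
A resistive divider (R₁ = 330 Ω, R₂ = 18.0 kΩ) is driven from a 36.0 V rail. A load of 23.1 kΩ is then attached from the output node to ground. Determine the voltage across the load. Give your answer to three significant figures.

V_out ≈ 34.9 V

The load sits in parallel with R₂: R₂‖R_L = (18000 × 23100) / (18000 + 23100) = 10120 Ω.
V_out = 36.0 × 10120 / (330 + 10120) = 36.0 × 10120/10450 = 34.9 V.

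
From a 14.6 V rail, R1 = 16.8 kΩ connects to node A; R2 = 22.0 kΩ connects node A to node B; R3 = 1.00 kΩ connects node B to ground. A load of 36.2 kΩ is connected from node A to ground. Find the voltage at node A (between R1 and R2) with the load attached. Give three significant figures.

Below node A the series string R2+R3 = 23.00 kΩ sits in parallel with the 36.2 kΩ load: 14.06 kΩ.
V_A = 14.6 × 14.06/(16.8 + 14.06) = 6.65 V.

V ≈ 6.65 V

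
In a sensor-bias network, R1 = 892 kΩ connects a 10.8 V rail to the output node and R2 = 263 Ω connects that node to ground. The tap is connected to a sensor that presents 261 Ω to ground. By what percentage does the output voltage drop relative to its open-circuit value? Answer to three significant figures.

50.2 %

Unloaded V = 10.8 × 263/892300 = 0.003183 V.
Loaded: R2‖R_L = 131.0 Ω, giving V = 10.8 × 131.0/892100 = 0.001586 V.
Drop = (0.003183 − 0.001586) / 0.003183 = 50.2 %.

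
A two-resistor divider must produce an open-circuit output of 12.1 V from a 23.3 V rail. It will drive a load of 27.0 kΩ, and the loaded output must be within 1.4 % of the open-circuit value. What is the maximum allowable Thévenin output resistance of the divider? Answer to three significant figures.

Loading drop = R_th/(R_th + R_L) ≤ 0.0140, so R_th ≤ R_L · ε/(1−ε) = 27.0 kΩ × 0.0140/0.9860 = 383 Ω.
(Any R1, R2 with R2/(R1+R2) = 0.519 and R1‖R2 ≤ 383 Ω will meet the spec.)

R_th ≤ 383 Ω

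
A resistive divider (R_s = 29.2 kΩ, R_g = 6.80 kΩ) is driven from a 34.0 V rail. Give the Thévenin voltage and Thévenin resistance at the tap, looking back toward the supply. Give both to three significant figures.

V_th = 6.42 V, R_th = 5.52 kΩ

V_th is the open-circuit tap voltage: 34.0 × 6.80/(29.2 + 6.80) = 6.42 V.
With the supply zeroed, R_s and R_g appear in parallel from the tap: R_th = R_s‖R_g = (29.2 × 6.80)/36.00 = 5.52 kΩ.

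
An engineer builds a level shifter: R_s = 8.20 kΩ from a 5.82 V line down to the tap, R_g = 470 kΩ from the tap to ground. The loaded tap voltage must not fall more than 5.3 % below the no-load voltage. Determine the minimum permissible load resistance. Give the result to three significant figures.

Output resistance R_th = R_s‖R_g = (8.20 × 470)/478.2 = 8.059 kΩ.
The fractional drop is R_th/(R_th + R_L); requiring this ≤ 0.0530 gives R_L ≥ R_th(1/0.0530 − 1) = 8.059 × 17.87 = 144 kΩ.

R_L(min) ≈ 144 kΩ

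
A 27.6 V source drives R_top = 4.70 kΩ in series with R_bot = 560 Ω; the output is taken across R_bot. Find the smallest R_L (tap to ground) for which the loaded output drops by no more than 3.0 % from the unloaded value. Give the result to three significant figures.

R_L(min) ≈ 16.2 kΩ

Output resistance R_th = R_top‖R_bot = (4700 × 560)/5260 = 500.4 Ω.
The fractional drop is R_th/(R_th + R_L); requiring this ≤ 0.0300 gives R_L ≥ R_th(1/0.0300 − 1) = 500.4 × 32.33 = 16.2 kΩ.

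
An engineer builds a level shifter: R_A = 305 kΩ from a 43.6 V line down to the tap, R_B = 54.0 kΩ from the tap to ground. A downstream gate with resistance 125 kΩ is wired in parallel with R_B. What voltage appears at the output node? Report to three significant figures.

V_out ≈ 4.80 V

The load sits in parallel with R_B: R_B‖R_L = (54.0 × 125) / (54.0 + 125) = 37.71 kΩ.
V_out = 43.6 × 37.71 / (305 + 37.71) = 43.6 × 37.71/342.7 = 4.80 V.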